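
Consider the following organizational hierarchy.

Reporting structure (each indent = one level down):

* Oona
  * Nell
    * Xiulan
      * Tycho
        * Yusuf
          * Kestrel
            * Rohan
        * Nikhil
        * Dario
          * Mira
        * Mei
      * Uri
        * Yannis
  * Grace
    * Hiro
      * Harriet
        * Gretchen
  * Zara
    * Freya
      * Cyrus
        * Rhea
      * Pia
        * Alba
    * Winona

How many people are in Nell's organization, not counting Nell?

11

Nell directly manages Xiulan. Under Xiulan: Uri, Yannis, Tycho, Mei, Dario, Mira, Nikhil, Yusuf, Kestrel, Rohan (10). That's 11 in total.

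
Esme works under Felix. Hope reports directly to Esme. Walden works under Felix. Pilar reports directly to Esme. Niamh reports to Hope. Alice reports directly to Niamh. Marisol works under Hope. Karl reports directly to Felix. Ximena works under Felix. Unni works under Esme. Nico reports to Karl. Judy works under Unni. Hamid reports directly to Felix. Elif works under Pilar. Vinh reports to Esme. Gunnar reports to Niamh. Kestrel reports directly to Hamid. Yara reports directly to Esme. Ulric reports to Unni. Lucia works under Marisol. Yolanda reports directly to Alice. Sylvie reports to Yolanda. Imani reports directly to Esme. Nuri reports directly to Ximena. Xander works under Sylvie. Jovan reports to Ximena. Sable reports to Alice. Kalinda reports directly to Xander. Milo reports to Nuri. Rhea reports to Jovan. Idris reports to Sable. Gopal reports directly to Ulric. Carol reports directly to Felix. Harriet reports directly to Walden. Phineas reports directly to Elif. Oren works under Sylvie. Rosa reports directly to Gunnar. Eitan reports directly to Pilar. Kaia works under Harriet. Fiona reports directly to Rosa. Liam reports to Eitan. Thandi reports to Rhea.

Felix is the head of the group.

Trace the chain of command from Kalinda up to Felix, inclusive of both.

Kalinda reports to Xander. Xander reports to Sylvie. Sylvie reports to Yolanda. Yolanda reports to Alice. Alice reports to Niamh. Niamh reports to Hope. Hope reports to Esme. Esme reports to Felix. Felix is at the top.

Kalinda -> Xander -> Sylvie -> Yolanda -> Alice -> Niamh -> Hope -> Esme -> Felix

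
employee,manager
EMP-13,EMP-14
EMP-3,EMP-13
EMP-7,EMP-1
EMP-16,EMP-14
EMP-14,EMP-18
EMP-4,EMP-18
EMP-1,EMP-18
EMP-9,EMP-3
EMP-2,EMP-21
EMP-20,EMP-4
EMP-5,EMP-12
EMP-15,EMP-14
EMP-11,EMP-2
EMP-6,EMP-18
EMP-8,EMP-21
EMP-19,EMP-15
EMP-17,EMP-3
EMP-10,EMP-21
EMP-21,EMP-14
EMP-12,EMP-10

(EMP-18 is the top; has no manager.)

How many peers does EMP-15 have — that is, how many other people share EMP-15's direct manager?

3

EMP-15 reports to EMP-14. EMP-14's other direct reports are EMP-13, EMP-21, EMP-16 — 3 peers.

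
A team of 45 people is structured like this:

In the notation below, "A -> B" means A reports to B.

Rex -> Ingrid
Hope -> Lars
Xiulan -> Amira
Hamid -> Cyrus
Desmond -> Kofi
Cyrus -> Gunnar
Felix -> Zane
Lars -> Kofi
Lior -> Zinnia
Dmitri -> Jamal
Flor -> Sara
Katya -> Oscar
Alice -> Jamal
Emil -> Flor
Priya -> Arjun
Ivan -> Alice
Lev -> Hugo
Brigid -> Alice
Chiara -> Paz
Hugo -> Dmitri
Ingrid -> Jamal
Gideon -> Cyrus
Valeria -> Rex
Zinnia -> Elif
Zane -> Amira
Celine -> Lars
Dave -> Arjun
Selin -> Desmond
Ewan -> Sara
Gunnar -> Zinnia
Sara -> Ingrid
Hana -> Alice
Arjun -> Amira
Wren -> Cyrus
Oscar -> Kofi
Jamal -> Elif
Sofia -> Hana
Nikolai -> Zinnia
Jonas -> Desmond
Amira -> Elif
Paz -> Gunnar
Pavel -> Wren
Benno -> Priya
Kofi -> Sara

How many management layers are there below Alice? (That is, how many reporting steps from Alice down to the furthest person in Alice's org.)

2

The longest chain under Alice runs Alice → Hana → Sofia, which is 2 levels below Alice.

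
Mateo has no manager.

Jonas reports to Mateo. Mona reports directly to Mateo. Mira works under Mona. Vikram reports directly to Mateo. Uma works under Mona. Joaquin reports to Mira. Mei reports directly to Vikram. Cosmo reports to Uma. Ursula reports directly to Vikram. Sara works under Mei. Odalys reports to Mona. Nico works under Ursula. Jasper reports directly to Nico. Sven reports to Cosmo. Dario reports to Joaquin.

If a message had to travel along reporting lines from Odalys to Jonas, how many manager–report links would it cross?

Odalys is 2 levels below Mateo, and Jonas is 1 level below Mateo (their lowest common manager). The shortest path runs up from Odalys to Mateo and back down to Jonas: 2 + 1 = 3 links.

3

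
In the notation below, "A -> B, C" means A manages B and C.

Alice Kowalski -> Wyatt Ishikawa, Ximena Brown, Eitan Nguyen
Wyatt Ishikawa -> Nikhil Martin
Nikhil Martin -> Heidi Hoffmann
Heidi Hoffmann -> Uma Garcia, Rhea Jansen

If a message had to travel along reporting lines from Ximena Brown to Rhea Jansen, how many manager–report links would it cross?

Ximena Brown is 1 level below Alice Kowalski, and Rhea Jansen is 4 levels below Alice Kowalski (their lowest common manager). The shortest path runs up from Ximena Brown to Alice Kowalski and back down to Rhea Jansen: 1 + 4 = 5 links.

5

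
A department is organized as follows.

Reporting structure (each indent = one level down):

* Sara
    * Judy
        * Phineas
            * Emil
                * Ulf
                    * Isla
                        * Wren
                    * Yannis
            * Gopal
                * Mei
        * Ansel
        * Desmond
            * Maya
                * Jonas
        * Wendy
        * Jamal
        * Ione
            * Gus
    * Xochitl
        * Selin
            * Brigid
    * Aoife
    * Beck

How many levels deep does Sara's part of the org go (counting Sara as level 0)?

6

The longest chain under Sara runs Sara → Judy → Phineas → Emil → Ulf → Isla → Wren, which is 6 levels below Sara.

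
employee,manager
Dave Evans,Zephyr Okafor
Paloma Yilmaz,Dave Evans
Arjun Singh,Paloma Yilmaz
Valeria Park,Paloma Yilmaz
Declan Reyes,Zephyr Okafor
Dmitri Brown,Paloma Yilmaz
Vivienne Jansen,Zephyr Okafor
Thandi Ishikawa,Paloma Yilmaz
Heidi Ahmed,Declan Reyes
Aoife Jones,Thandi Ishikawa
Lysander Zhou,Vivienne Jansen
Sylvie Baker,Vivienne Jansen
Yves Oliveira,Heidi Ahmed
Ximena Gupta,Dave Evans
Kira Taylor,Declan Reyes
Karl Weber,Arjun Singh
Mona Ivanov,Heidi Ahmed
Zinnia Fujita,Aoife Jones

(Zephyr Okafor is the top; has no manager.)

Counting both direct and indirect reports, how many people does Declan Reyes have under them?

4

Declan Reyes directly manages Heidi Ahmed, Kira Taylor. Under Heidi Ahmed: Mona Ivanov, Yves Oliveira (2). Kira Taylor has no reports. So Declan Reyes's organization is 2 direct reports plus everyone under them: 3 + 1 = 4.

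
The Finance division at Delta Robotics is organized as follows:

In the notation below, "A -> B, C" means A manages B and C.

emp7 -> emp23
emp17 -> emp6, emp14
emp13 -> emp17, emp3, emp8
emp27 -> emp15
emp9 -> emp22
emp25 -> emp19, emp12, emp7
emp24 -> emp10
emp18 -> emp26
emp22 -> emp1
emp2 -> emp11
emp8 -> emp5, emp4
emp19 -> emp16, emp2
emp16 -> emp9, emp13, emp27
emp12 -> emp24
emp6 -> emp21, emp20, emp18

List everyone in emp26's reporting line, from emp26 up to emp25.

emp26 reports to emp18. emp18 reports to emp6. emp6 reports to emp17. emp17 reports to emp13. emp13 reports to emp16. emp16 reports to emp19. emp19 reports to emp25. emp25 is at the top.

emp26 -> emp18 -> emp6 -> emp17 -> emp13 -> emp16 -> emp19 -> emp25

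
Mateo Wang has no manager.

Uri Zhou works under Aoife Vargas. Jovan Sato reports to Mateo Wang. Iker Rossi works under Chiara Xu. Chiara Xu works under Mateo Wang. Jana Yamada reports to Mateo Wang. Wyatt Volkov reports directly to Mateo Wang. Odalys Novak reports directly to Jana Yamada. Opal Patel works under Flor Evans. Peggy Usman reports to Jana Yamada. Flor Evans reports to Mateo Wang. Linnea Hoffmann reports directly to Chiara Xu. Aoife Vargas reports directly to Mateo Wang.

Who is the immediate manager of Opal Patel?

Opal Patel reports directly to Flor Evans.

Flor Evans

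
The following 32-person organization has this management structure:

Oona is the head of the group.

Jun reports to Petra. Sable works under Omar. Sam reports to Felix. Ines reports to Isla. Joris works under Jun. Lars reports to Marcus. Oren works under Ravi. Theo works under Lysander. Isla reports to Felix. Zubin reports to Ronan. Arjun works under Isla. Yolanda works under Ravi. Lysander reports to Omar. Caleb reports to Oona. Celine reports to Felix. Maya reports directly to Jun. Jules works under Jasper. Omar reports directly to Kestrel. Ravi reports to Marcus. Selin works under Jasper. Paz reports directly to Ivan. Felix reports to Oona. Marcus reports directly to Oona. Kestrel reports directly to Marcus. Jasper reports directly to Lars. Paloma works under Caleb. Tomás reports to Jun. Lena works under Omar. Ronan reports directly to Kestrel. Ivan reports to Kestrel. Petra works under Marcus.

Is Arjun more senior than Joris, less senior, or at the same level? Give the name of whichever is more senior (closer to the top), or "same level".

Arjun

Arjun is 3 levels below Oona; Joris is 4. Arjun is higher.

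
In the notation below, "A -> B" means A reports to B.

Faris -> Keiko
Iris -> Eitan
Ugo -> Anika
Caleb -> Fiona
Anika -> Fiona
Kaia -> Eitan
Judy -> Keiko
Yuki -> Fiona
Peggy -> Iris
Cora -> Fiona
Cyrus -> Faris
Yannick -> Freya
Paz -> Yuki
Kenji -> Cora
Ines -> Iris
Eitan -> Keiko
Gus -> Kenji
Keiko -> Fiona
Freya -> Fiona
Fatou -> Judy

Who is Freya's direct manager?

Fiona

Freya reports directly to Fiona.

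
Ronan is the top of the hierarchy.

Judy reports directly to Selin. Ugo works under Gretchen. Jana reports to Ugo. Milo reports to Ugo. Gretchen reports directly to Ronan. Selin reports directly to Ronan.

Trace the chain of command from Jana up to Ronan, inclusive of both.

Jana reports to Ugo. Ugo reports to Gretchen. Gretchen reports to Ronan. Ronan is at the top.

Jana -> Ugo -> Gretchen -> Ronan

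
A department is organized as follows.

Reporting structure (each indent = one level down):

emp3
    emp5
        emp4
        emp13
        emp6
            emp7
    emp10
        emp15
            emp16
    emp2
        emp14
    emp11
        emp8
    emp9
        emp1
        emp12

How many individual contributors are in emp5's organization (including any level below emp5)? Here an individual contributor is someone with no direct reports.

3

The people in emp5's organization with no one reporting to them are emp7, emp13, emp4. That is 3.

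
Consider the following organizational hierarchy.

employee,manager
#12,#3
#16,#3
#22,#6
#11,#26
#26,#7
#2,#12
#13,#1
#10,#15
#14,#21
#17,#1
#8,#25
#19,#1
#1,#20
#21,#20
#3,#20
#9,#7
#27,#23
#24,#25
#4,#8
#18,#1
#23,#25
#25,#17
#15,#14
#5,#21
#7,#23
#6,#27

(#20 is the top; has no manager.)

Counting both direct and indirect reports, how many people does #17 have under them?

12

#17 directly manages #25. Under #25: #24, #8, #4, #23, #27, #6, #22, #7, #9, #26, #11 (11). That's 12 in total.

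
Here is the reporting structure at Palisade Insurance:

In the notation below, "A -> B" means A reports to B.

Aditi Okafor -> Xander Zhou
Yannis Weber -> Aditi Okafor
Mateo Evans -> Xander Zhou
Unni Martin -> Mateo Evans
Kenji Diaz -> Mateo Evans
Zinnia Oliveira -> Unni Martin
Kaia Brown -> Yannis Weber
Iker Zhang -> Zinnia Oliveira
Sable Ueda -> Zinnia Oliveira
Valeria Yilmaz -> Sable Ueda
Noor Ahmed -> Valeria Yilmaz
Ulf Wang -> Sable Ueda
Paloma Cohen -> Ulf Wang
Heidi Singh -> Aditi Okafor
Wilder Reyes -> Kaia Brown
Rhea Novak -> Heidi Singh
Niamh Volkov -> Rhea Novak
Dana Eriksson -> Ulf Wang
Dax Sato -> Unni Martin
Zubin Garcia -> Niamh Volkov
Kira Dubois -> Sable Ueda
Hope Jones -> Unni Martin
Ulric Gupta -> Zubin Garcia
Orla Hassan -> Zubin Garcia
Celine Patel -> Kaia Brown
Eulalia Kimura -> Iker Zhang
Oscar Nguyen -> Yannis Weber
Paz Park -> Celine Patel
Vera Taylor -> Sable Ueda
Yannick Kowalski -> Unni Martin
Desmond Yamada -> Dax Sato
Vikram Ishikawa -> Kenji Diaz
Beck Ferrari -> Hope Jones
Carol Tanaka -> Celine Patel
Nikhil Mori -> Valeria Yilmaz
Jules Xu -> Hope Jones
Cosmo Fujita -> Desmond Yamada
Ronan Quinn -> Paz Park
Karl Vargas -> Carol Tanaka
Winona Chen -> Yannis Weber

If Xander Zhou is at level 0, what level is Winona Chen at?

Chain from Winona Chen up to Xander Zhou: Winona Chen → Yannis Weber → Aditi Okafor → Xander Zhou. That is 3 steps up, so Winona Chen is 3 levels below Xander Zhou.

3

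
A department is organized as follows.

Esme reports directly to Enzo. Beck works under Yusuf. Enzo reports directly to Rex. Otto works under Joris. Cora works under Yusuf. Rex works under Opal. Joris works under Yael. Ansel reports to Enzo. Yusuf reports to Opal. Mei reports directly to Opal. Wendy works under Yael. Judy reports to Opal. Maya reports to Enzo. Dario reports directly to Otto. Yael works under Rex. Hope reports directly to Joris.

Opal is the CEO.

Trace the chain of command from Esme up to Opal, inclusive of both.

Esme reports to Enzo. Enzo reports to Rex. Rex reports to Opal. Opal is at the top.

Esme -> Enzo -> Rex -> Opal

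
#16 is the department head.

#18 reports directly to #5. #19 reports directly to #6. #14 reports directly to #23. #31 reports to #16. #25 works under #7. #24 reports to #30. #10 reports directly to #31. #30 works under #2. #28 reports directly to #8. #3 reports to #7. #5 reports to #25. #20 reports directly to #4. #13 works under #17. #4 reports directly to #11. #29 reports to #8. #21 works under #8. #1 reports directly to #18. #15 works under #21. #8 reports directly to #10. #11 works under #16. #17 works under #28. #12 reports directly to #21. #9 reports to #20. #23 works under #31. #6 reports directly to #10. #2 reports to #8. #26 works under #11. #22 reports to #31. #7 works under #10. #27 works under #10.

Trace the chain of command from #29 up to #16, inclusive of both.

#29 -> #8 -> #10 -> #31 -> #16

#29 reports to #8. #8 reports to #10. #10 reports to #31. #31 reports to #16. #16 is at the top.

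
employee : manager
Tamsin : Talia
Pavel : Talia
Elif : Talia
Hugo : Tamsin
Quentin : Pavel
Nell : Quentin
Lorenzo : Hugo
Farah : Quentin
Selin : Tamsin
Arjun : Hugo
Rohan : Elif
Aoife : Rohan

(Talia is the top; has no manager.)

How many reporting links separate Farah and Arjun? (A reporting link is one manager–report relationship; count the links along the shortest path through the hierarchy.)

Farah is 3 levels below Talia, and Arjun is 3 levels below Talia (their lowest common manager). The shortest path runs up from Farah to Talia and back down to Arjun: 3 + 3 = 6 links.

6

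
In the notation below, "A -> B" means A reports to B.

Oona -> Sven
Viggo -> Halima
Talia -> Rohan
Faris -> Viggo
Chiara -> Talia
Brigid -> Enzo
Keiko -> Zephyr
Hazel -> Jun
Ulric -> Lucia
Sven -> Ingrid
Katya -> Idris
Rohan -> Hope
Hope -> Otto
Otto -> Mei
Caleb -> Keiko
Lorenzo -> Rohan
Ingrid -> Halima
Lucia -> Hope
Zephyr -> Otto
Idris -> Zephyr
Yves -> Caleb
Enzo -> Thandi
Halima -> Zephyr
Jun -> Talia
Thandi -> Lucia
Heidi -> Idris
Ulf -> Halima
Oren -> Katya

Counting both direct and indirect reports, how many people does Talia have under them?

3

Talia directly manages Jun, Chiara. Under Jun: Hazel (1). Chiara has no reports. So Talia's organization is 2 direct reports plus everyone under them: 2 + 1 = 3.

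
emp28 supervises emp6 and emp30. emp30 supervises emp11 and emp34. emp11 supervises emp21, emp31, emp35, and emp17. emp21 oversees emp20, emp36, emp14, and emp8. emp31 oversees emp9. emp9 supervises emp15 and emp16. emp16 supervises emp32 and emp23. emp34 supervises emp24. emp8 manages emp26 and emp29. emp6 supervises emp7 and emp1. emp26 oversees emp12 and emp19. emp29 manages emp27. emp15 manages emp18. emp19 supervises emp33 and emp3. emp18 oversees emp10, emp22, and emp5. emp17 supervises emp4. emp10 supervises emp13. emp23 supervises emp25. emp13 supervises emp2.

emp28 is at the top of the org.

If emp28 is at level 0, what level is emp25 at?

Chain from emp25 up to emp28: emp25 → emp23 → emp16 → emp9 → emp31 → emp11 → emp30 → emp28. That is 7 steps up, so emp25 is 7 levels below emp28.

7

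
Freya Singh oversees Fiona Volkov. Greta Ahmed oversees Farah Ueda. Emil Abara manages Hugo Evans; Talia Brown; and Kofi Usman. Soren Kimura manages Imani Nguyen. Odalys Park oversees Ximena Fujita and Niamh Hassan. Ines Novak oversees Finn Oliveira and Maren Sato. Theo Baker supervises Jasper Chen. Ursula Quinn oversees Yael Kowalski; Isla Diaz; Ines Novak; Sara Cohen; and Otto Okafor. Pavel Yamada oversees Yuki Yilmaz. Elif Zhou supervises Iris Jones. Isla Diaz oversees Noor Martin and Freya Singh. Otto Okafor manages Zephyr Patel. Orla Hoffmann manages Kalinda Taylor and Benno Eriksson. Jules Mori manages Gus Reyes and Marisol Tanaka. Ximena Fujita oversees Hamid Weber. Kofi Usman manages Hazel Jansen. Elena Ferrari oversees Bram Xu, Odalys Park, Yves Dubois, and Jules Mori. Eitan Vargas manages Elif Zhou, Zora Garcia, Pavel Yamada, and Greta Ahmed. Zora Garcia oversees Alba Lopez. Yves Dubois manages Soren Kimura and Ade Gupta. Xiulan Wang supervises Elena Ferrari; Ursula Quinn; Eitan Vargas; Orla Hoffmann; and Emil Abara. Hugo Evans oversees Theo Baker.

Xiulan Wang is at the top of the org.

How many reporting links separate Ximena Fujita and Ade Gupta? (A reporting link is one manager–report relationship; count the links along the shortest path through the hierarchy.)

Ximena Fujita is 2 levels below Elena Ferrari, and Ade Gupta is 2 levels below Elena Ferrari (their lowest common manager). The shortest path runs up from Ximena Fujita to Elena Ferrari and back down to Ade Gupta: 2 + 2 = 4 links.

4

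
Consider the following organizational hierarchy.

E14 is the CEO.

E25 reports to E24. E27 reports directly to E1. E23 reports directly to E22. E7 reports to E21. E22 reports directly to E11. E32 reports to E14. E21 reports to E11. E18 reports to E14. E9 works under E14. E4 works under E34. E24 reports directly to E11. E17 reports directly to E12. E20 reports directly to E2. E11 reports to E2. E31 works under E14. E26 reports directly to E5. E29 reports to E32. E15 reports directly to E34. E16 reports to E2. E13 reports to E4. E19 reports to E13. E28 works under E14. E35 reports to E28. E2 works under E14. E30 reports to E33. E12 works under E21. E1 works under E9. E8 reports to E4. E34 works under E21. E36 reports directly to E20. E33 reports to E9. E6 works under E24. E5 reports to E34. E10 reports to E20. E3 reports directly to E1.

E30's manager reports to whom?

E9

E30 reports to E33, and E33 reports to E9. So E30's skip-level manager is E9.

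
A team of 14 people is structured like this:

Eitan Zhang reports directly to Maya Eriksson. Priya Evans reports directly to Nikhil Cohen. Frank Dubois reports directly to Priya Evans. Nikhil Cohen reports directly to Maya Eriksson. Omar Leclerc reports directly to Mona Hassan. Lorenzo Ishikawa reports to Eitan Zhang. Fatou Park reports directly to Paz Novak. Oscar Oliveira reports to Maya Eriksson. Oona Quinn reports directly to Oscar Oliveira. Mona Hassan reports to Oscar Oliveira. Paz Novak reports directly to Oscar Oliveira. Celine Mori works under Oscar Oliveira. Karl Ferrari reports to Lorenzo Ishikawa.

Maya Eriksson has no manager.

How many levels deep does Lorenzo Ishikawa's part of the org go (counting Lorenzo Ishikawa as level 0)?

1

The longest chain under Lorenzo Ishikawa runs Lorenzo Ishikawa → Karl Ferrari, which is 1 level below Lorenzo Ishikawa.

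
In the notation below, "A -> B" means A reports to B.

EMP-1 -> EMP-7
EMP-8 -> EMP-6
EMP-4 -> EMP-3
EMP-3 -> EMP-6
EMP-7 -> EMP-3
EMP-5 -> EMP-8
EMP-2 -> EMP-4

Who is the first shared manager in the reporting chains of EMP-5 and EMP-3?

EMP-6

EMP-5's chain of managers is EMP-8, EMP-6. EMP-3's chain of managers is EMP-6. The first manager that appears in both chains is EMP-6.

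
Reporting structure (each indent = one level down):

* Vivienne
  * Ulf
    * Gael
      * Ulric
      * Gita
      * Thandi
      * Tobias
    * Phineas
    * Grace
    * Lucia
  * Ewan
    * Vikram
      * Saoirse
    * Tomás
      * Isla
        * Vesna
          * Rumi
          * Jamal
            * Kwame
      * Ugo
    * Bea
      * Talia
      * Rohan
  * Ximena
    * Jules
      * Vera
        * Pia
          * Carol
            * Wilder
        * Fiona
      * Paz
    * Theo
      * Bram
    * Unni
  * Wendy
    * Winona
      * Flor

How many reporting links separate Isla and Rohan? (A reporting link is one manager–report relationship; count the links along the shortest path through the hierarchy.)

Isla is 2 levels below Ewan, and Rohan is 2 levels below Ewan (their lowest common manager). The shortest path runs up from Isla to Ewan and back down to Rohan: 2 + 2 = 4 links.

4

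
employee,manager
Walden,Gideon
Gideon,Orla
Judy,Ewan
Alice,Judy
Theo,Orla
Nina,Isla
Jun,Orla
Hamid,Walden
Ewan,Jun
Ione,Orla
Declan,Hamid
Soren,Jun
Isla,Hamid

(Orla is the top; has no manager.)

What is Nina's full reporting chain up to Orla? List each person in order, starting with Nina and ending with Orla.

Nina reports to Isla. Isla reports to Hamid. Hamid reports to Walden. Walden reports to Gideon. Gideon reports to Orla. Orla is at the top.

Nina -> Isla -> Hamid -> Walden -> Gideon -> Orla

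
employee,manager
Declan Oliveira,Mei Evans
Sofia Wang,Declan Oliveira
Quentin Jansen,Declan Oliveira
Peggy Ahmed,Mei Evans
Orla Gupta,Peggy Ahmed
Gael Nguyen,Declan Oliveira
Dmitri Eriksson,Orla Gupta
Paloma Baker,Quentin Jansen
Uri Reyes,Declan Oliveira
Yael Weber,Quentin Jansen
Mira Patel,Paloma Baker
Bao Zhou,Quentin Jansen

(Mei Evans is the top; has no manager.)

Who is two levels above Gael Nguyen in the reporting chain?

Gael Nguyen reports to Declan Oliveira, and Declan Oliveira reports to Mei Evans. So Gael Nguyen's skip-level manager is Mei Evans.

Mei Evans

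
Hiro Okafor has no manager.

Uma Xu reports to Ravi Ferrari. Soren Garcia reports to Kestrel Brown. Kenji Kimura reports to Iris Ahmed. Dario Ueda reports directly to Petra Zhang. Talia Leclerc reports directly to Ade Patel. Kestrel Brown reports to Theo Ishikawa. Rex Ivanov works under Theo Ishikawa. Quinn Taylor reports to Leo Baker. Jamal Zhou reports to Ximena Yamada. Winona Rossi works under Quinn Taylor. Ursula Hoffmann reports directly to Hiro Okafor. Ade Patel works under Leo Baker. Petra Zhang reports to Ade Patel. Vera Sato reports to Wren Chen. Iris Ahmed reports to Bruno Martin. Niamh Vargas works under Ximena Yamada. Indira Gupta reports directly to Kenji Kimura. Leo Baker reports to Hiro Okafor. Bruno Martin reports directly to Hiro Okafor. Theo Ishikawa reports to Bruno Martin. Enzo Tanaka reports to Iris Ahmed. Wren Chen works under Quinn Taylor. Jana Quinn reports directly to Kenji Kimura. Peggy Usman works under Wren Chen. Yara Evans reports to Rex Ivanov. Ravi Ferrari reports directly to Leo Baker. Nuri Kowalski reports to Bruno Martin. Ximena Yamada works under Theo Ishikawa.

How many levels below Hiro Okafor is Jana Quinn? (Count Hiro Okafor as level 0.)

4

Chain from Jana Quinn up to Hiro Okafor: Jana Quinn → Kenji Kimura → Iris Ahmed → Bruno Martin → Hiro Okafor. That is 4 steps up, so Jana Quinn is 4 levels below Hiro Okafor.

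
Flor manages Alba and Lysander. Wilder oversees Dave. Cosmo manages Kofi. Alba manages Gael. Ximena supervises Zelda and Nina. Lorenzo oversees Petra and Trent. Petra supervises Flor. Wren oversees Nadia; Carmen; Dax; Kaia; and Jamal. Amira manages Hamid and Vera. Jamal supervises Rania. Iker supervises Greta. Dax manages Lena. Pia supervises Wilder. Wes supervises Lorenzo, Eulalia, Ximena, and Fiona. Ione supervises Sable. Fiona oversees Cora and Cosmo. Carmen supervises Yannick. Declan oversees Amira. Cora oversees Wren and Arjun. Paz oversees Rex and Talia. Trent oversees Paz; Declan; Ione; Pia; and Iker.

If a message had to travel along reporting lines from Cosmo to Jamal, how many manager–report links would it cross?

Cosmo is 1 level below Fiona, and Jamal is 3 levels below Fiona (their lowest common manager). The shortest path runs up from Cosmo to Fiona and back down to Jamal: 1 + 3 = 4 links.

4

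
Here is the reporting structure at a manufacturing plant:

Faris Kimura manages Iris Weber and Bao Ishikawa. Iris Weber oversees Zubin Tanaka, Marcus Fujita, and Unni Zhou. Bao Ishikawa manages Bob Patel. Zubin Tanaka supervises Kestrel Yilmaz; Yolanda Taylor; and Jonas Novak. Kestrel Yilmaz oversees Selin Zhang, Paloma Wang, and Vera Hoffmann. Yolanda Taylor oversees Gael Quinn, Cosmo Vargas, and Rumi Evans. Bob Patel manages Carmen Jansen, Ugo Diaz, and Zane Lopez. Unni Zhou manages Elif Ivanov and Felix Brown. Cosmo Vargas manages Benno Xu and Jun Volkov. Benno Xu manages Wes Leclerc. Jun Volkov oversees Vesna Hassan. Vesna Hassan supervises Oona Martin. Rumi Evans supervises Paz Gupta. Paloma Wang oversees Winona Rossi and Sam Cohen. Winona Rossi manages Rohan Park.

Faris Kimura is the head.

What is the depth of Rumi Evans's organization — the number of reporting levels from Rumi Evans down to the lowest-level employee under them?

The longest chain under Rumi Evans runs Rumi Evans → Paz Gupta, which is 1 level below Rumi Evans.

1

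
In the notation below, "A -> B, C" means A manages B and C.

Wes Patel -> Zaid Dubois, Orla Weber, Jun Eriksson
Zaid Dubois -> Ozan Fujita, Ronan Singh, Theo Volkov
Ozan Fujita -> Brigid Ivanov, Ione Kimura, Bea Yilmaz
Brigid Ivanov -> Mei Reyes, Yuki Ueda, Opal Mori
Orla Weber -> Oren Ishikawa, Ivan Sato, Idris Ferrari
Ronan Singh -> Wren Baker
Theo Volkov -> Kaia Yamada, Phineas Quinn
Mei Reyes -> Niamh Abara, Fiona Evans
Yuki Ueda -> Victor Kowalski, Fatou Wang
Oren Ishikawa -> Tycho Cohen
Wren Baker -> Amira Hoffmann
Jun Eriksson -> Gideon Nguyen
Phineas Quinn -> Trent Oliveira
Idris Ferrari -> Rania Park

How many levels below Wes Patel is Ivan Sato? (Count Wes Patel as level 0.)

Chain from Ivan Sato up to Wes Patel: Ivan Sato → Orla Weber → Wes Patel. That is 2 steps up, so Ivan Sato is 2 levels below Wes Patel.

2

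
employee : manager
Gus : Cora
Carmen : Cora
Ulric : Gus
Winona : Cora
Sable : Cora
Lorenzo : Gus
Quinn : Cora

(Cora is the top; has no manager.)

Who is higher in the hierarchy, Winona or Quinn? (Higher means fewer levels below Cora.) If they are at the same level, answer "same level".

Both Winona and Quinn are 1 level below Cora.

same level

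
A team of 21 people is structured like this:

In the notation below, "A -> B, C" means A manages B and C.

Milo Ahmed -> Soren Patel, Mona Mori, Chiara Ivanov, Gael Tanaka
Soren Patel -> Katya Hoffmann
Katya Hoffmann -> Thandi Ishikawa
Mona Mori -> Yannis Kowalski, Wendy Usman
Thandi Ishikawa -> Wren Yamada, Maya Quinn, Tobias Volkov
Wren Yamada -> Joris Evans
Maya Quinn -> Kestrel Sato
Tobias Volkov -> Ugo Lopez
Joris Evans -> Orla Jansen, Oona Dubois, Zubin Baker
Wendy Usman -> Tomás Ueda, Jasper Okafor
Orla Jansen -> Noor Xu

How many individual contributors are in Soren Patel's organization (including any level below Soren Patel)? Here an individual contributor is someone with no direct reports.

The people in Soren Patel's organization with no one reporting to them are Ugo Lopez, Kestrel Sato, Zubin Baker, Oona Dubois, Noor Xu. That is 5.

5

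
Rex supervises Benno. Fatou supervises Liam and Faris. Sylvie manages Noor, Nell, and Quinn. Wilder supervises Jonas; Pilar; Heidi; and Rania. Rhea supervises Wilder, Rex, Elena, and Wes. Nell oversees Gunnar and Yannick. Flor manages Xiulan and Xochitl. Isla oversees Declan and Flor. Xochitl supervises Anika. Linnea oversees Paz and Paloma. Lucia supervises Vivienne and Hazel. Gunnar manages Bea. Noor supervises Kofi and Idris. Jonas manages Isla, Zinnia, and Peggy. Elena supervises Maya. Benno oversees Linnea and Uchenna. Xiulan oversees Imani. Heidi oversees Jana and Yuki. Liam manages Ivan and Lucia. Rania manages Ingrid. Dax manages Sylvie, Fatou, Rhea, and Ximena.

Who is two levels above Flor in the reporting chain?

Jonas

Flor reports to Isla, and Isla reports to Jonas. So Flor's skip-level manager is Jonas.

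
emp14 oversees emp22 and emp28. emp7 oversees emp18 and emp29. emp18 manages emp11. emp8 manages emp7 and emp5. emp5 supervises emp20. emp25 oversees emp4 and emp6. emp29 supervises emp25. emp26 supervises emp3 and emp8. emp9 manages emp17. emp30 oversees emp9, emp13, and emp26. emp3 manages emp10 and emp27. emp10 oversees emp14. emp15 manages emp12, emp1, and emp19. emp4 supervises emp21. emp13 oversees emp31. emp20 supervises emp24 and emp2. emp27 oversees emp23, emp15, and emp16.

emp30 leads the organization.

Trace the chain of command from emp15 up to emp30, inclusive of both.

emp15 reports to emp27. emp27 reports to emp3. emp3 reports to emp26. emp26 reports to emp30. emp30 is at the top.

emp15 -> emp27 -> emp3 -> emp26 -> emp30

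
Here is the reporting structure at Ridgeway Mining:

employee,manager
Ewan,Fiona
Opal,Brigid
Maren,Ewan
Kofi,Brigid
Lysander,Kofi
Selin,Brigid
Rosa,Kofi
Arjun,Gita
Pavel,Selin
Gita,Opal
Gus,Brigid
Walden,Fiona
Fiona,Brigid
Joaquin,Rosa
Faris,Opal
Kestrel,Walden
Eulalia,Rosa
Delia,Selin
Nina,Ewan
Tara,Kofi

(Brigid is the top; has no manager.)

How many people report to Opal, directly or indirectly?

3

Opal directly manages Gita, Faris. Under Gita: Arjun (1). Faris has no reports. So Opal's organization is 2 direct reports plus everyone under them: 2 + 1 = 3.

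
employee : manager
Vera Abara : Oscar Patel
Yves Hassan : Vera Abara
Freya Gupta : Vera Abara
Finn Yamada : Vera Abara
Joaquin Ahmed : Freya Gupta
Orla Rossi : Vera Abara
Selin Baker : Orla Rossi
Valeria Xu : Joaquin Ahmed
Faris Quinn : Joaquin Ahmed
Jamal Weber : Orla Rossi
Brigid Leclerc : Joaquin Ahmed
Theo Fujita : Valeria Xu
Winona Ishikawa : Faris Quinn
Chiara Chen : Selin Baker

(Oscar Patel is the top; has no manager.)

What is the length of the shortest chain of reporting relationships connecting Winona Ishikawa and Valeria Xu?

3

Winona Ishikawa is 2 levels below Joaquin Ahmed, and Valeria Xu is 1 level below Joaquin Ahmed (their lowest common manager). The shortest path runs up from Winona Ishikawa to Joaquin Ahmed and back down to Valeria Xu: 2 + 1 = 3 links.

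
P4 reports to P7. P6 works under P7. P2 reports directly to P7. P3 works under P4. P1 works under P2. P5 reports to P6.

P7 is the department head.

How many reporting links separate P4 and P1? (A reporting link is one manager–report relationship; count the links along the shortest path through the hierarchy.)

P4 is 1 level below P7, and P1 is 2 levels below P7 (their lowest common manager). The shortest path runs up from P4 to P7 and back down to P1: 1 + 2 = 3 links.

3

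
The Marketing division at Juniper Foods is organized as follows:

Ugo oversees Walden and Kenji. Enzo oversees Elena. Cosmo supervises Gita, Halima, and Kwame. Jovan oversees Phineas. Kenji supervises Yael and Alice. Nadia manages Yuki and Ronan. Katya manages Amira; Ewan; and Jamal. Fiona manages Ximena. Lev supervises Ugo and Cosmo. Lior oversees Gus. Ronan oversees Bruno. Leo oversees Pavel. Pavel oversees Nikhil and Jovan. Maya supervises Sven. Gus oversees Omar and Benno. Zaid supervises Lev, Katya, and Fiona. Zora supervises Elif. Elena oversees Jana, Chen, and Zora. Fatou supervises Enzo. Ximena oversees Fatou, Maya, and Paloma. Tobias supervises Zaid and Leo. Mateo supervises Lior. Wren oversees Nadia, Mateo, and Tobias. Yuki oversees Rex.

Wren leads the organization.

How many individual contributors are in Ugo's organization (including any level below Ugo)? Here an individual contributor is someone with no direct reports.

The people in Ugo's organization with no one reporting to them are Walden, Alice, Yael. That is 3.

3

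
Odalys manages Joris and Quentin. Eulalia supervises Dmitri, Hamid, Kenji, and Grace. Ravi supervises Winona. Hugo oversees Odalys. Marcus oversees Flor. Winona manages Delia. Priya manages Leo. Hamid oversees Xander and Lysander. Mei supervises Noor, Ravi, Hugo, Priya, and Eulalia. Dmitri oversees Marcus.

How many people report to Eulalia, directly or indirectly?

Eulalia directly manages Dmitri, Hamid, Kenji, Grace. Under Dmitri: Marcus, Flor (2). Under Hamid: Lysander, Xander (2). Kenji has no reports. Grace has no reports. So Eulalia's organization is 4 direct reports plus everyone under them: 3 + 3 + 1 + 1 = 8.

8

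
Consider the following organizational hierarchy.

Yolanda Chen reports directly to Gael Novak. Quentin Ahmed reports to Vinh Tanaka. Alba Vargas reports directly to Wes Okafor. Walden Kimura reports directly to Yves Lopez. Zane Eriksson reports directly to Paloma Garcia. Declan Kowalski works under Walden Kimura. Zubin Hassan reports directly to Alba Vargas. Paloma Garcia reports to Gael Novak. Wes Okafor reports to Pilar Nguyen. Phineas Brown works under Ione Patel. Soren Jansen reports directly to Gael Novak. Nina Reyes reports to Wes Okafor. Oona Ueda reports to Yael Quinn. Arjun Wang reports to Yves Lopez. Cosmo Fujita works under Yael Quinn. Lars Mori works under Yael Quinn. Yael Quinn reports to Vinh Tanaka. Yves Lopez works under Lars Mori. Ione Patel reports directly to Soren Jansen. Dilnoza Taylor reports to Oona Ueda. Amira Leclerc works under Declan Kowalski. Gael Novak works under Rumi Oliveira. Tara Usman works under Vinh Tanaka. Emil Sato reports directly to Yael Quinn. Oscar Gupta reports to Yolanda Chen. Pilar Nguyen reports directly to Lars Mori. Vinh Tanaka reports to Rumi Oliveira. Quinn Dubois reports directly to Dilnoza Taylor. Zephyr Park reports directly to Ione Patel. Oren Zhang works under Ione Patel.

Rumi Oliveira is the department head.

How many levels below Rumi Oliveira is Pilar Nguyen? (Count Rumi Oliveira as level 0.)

4

Chain from Pilar Nguyen up to Rumi Oliveira: Pilar Nguyen → Lars Mori → Yael Quinn → Vinh Tanaka → Rumi Oliveira. That is 4 steps up, so Pilar Nguyen is 4 levels below Rumi Oliveira.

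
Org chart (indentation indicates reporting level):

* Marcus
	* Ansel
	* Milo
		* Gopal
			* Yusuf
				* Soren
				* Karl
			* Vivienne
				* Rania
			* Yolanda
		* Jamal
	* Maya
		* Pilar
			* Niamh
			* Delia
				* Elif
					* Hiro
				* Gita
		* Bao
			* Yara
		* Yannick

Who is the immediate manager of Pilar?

Pilar reports directly to Maya.

Maya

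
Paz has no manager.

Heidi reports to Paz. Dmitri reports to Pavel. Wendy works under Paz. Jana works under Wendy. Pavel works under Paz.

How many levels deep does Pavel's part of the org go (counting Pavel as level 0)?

1

The longest chain under Pavel runs Pavel → Dmitri, which is 1 level below Pavel.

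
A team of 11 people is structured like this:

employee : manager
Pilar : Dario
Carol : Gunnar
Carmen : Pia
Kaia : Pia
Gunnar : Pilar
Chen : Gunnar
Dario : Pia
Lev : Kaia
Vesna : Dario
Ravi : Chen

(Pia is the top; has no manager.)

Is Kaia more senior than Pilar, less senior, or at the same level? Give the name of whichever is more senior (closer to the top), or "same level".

Kaia

Kaia is 1 level below Pia; Pilar is 2. Kaia is higher.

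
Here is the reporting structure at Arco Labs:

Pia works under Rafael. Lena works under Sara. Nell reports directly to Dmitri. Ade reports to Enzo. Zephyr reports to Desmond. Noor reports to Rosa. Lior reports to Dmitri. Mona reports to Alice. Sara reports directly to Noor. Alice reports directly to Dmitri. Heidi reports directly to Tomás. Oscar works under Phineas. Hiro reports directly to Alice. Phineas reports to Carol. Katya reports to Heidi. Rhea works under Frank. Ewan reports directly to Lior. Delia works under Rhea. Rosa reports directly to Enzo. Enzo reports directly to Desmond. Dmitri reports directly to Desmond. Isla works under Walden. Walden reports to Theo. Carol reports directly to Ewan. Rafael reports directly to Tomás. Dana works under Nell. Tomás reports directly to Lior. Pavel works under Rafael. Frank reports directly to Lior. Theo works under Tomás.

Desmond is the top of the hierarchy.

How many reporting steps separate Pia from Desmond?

Chain from Pia up to Desmond: Pia → Rafael → Tomás → Lior → Dmitri → Desmond. That is 5 steps up, so Pia is 5 levels below Desmond.

5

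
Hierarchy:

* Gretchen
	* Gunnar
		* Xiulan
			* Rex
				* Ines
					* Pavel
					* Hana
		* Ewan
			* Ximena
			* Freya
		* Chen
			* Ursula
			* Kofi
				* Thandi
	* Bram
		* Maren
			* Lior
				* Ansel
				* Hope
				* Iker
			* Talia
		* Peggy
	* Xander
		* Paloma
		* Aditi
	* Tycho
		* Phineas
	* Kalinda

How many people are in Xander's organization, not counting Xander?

Xander directly manages Paloma, Aditi. Paloma has no reports. Aditi has no reports. So Xander's organization is 2 direct reports plus everyone under them: 1 + 1 = 2.

2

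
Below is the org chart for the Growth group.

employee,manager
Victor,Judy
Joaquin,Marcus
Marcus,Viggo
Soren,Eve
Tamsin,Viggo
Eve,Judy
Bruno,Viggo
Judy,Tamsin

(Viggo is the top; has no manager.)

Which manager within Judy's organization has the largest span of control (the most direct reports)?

Judy

Direct-report counts within Judy's organization: Judy has 2; Eve has 1. The largest is 2, held by Judy.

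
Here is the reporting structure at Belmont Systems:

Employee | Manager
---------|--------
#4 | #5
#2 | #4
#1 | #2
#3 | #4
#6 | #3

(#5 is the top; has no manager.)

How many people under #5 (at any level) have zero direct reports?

2

The people in #5's organization with no one reporting to them are #6, #1. That is 2.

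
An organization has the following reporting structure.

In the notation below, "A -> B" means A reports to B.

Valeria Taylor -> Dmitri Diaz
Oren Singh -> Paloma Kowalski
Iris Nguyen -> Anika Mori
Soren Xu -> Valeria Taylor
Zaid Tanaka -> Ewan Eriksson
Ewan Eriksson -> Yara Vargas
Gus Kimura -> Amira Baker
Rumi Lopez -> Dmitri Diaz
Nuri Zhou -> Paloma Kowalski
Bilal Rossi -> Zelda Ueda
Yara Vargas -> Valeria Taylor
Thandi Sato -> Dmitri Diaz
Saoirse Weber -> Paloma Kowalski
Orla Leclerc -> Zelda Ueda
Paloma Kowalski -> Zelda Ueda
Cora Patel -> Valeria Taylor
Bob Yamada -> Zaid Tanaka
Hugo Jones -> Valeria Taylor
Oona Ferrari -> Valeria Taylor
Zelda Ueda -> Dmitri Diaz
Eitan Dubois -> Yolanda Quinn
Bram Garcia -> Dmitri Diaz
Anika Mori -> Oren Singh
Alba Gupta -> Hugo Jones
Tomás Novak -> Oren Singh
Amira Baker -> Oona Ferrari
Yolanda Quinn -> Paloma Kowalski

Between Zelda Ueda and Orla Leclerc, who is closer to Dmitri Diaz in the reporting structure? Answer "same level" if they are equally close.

Zelda Ueda

Zelda Ueda is 1 level below Dmitri Diaz; Orla Leclerc is 2. Zelda Ueda is higher.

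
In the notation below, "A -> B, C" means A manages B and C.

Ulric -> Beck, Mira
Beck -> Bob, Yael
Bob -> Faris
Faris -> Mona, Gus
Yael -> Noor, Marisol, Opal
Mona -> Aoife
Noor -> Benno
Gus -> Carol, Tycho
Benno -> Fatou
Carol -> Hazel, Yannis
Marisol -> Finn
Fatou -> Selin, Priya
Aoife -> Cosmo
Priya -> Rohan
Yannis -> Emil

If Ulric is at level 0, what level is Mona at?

4

Chain from Mona up to Ulric: Mona → Faris → Bob → Beck → Ulric. That is 4 steps up, so Mona is 4 levels below Ulric.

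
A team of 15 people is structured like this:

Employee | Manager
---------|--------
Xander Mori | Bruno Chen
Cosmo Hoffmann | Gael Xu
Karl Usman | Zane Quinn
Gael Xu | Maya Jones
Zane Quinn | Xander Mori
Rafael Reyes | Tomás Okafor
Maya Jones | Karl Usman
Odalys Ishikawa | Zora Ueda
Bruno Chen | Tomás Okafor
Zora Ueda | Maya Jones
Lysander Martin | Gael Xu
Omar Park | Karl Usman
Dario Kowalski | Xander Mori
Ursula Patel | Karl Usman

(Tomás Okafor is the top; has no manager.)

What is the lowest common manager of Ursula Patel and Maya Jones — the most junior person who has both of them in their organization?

Karl Usman

Ursula Patel's chain of managers is Karl Usman, Zane Quinn, Xander Mori, Bruno Chen, Tomás Okafor. Maya Jones's chain of managers is Karl Usman, Zane Quinn, Xander Mori, Bruno Chen, Tomás Okafor. The first manager that appears in both chains is Karl Usman.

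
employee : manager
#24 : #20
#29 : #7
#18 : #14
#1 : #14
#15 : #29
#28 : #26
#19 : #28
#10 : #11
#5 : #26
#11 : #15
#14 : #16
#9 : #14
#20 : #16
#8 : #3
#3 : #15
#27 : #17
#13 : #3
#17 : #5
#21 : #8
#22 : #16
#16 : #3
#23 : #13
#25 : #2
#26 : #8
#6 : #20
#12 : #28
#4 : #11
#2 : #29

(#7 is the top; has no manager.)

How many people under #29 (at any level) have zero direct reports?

14

The people in #29's organization with no one reporting to them are #25, #4, #10, #23, #22, #1, #9, #18, #6, #24, #21, #27, #19, #12. That is 14.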